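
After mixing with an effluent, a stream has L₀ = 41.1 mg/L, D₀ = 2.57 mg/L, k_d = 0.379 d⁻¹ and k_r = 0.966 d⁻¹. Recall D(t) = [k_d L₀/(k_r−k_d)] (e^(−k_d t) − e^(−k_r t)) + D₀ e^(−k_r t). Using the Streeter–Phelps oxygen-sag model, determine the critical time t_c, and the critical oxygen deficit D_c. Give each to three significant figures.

t_c = [1/(k_r−k_d)] ln[(k_r/k_d)(1 − D₀(k_r−k_d)/(k_d L₀))]
= [1/(0.966−0.379)] ln[(0.966/0.379)(1 − 2.57×0.5870/(0.379×41.1))]
= (1/0.5870) ln[2.549 × 0.9032] = 1.704 × ln(2.302) = 1.704 × 0.8338 = 1.420 d.
L(t_c) = L₀ e^(−k_d t_c) = 41.1 × 0.5837 = 23.99 mg/L, and at the critical point k_r D_c = k_d L, so D_c = (0.379/0.966) × 23.99 = 9.413 mg/L.

t_c ≈ 1.42 d; D_c ≈ 9.41 mg/L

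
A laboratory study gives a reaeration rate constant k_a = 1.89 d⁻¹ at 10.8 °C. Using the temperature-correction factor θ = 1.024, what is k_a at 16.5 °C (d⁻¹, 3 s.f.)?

k_a ≈ 2.16 d⁻¹

k_a(T₂) = k_a(T₁) · θ^(T₂−T₁) = 1.89 × 1.024^(16.5−10.8)
= 1.89 × 1.024^5.70 = 1.89 × 1.145 = 2.164 d⁻¹.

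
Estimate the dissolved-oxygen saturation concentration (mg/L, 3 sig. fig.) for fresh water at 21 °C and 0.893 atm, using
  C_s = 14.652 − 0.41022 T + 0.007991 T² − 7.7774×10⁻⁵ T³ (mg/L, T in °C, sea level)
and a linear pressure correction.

C_s ≈ 7.90 mg/L

At sea level: C_s = 14.652 − 0.41022×21 + 0.007991×21² − 7.7774×10⁻⁵×21³ = 8.841 mg/L.
Pressure correction: C_s' = 8.841 × 0.893 = 7.895 mg/L.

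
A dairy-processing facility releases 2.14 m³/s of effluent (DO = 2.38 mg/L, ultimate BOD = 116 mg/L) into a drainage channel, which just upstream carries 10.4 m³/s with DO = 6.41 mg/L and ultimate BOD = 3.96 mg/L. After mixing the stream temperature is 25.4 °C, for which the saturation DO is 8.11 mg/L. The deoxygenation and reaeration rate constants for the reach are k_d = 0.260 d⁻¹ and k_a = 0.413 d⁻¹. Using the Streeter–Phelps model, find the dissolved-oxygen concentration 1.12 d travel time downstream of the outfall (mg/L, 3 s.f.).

Mixed DO = (10.4×6.41 + 2.14×2.38)/(10.4+2.14) = 71.76/12.54 = 5.722 mg/L.
Mixed L₀ = (10.4×3.96 + 2.14×116)/(12.54) = 289.4/12.54 = 23.08 mg/L.
Initial deficit D₀ = C_s − DO₀ = 8.11 − 5.722 = 2.388 mg/L.
D(1.12) = [0.260×23.08/(0.413−0.260)](e^(−0.260×1.12) − e^(−0.413×1.12)) + 2.388 e^(−0.413×1.12)
= 39.22 × (0.7474 − 0.6297) + 2.388 × 0.6297 = 6.120 mg/L.
DO = 8.11 − 6.120 = 1.990 mg/L.

DO ≈ 1.99 mg/L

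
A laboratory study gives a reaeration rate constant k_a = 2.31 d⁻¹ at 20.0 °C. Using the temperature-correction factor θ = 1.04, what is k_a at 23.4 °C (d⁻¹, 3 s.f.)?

k_a(T₂) = k_a(T₁) · θ^(T₂−T₁) = 2.31 × 1.04^(23.4−20.0)
= 2.31 × 1.04^3.40 = 2.31 × 1.143 = 2.640 d⁻¹.

k_a ≈ 2.64 d⁻¹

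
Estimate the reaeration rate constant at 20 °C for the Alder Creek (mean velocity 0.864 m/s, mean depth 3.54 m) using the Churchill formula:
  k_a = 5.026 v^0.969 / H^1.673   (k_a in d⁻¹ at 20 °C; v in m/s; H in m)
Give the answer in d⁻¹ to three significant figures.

k_a ≈ 0.526 d⁻¹

k_a = 5.026 × 0.864^0.969 / 3.54^1.673 = 5.026 × 0.8679 / 8.289 = 0.5263 d⁻¹.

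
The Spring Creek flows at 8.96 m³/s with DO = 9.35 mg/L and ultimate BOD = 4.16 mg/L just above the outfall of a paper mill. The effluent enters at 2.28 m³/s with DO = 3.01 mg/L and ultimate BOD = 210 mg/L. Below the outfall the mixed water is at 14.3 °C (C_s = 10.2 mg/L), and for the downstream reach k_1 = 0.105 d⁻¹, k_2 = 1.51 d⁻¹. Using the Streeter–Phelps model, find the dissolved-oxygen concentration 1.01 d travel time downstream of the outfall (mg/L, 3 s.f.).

Mixed DO = (8.96×9.35 + 2.28×3.01)/(8.96+2.28) = 90.64/11.24 = 8.064 mg/L.
Mixed L₀ = (8.96×4.16 + 2.28×210)/(11.24) = 516.1/11.24 = 45.91 mg/L.
Initial deficit D₀ = C_s − DO₀ = 10.2 − 8.064 = 2.136 mg/L.
D(1.01) = [0.105×45.91/(1.51−0.105)](e^(−0.105×1.01) − e^(−1.51×1.01)) + 2.136 e^(−1.51×1.01)
= 3.431 × (0.8994 − 0.2176) + 2.136 × 0.2176 = 2.804 mg/L.
DO = 10.2 − 2.804 = 7.396 mg/L.

DO ≈ 7.40 mg/L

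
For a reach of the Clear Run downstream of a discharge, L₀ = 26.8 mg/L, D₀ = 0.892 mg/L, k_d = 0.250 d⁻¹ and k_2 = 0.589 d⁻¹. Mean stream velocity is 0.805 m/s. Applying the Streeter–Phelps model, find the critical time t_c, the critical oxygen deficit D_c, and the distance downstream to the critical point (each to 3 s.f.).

With k_2/k_d = 2.356 and 1 − D₀(k_2−k_d)/(k_d L₀) = 0.9549,
t_c = ln(2.356 × 0.9549) / (0.589 − 0.250) = ln(2.250) / 0.3390 = 0.8108/0.3390 = 2.392 d.
D_c = (k_d/k_2) L₀ e^(−k_d t_c) = (0.250/0.589) × 26.8 × e^(−0.250×2.392) = 0.4244 × 26.8 × 0.5500 = 6.256 mg/L.
x_c = v t_c = 0.805 m/s × 2.392 d × 86400 s/d = 166300 m ≈ 166 km.

t_c ≈ 2.39 d; D_c ≈ 6.26 mg/L; x_c ≈ 166 km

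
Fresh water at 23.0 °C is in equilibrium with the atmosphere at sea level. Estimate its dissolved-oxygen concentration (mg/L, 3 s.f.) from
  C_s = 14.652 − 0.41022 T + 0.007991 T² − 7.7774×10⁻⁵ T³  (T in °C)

C_s = 14.652 − 0.41022×23.0 + 0.007991×23.0² − 7.7774×10⁻⁵×23.0³ = 8.498 mg/L.

C_s ≈ 8.50 mg/L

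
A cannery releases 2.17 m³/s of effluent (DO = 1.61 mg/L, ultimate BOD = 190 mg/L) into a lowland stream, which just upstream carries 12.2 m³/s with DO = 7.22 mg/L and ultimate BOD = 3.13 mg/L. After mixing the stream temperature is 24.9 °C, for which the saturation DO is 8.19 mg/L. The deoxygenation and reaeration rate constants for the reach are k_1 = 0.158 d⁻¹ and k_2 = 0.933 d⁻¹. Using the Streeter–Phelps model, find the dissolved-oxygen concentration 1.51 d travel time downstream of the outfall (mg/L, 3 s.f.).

DO ≈ 4.27 mg/L

Mixed DO = (12.2×7.22 + 2.17×1.61)/(12.2+2.17) = 91.58/14.37 = 6.373 mg/L.
Mixed L₀ = (12.2×3.13 + 2.17×190)/(14.37) = 450.5/14.37 = 31.35 mg/L.
Initial deficit D₀ = C_s − DO₀ = 8.19 − 6.373 = 1.817 mg/L.
D(1.51) = [0.158×31.35/(0.933−0.158)](e^(−0.158×1.51) − e^(−0.933×1.51)) + 1.817 e^(−0.933×1.51)
= 6.391 × (0.7877 − 0.2444) + 1.817 × 0.2444 = 3.917 mg/L.
DO = 8.19 − 3.917 = 4.273 mg/L.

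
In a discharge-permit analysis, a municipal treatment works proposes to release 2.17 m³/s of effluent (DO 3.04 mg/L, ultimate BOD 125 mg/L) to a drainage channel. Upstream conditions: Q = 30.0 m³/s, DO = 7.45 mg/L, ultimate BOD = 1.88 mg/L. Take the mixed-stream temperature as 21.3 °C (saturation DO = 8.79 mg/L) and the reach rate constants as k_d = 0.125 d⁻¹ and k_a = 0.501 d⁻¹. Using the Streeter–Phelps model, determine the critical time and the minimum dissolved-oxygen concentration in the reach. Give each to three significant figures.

t_c ≈ 1.93 d; minimum DO ≈ 6.79 mg/L

Mixed DO = (30.0×7.45 + 2.17×3.04)/(30.0+2.17) = 230.1/32.17 = 7.153 mg/L.
Mixed L₀ = (30.0×1.88 + 2.17×125)/(32.17) = 327.6/32.17 = 10.18 mg/L.
Initial deficit D₀ = C_s − DO₀ = 8.79 − 7.153 = 1.637 mg/L.
t_c = (1/0.3760) ln[(0.501/0.125)(1 − 1.637×0.3760/(0.125×10.18))] = 2.660 × ln(2.070) = 1.935 d.
D_c = (0.125/0.501) × 10.18 × e^(−0.125×1.935) = 0.2495 × 10.18 × 0.7852 = 1.995 mg/L.
Minimum DO = 8.79 − 1.995 = 6.795 mg/L.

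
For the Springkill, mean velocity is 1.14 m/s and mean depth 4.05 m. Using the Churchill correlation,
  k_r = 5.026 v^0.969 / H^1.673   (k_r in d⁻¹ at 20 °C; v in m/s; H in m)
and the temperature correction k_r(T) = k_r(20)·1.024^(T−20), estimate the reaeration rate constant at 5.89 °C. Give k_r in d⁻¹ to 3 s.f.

k_r(20) = 5.026 × 1.14^0.969 / 4.05^1.673 = 5.026 × 1.135 / 10.38 = 0.5497 d⁻¹.
k_r(5.89) = 0.5497 × 1.024^(5.89−20) = 0.5497 × 0.7156 = 0.3933 d⁻¹.

k_r ≈ 0.393 d⁻¹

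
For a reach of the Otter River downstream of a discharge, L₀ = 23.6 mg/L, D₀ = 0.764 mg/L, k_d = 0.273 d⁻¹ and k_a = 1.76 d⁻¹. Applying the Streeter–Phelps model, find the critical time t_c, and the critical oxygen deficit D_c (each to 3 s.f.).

With k_a/k_d = 6.447 and 1 − D₀(k_a−k_d)/(k_d L₀) = 0.8237,
t_c = ln(6.447 × 0.8237) / (1.76 − 0.273) = ln(5.310) / 1.487 = 1.670/1.487 = 1.123 d.
D_c = (k_d/k_a) L₀ e^(−k_d t_c) = (0.273/1.76) × 23.6 × e^(−0.273×1.123) = 0.1551 × 23.6 × 0.7360 = 2.694 mg/L.

t_c ≈ 1.12 d; D_c ≈ 2.69 mg/L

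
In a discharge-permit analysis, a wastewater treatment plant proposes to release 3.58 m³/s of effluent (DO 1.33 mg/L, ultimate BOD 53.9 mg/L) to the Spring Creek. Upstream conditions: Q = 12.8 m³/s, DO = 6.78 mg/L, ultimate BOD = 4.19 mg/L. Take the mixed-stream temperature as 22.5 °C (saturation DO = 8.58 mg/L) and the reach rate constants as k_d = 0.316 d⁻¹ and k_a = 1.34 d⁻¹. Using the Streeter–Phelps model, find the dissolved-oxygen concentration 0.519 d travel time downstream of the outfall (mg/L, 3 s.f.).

DO ≈ 5.46 mg/L

Mixed DO = (12.8×6.78 + 3.58×1.33)/(12.8+3.58) = 91.55/16.38 = 5.589 mg/L.
Mixed L₀ = (12.8×4.19 + 3.58×53.9)/(16.38) = 246.6/16.38 = 15.05 mg/L.
Initial deficit D₀ = C_s − DO₀ = 8.58 − 5.589 = 2.991 mg/L.
D(0.519) = [0.316×15.05/(1.34−0.316)](e^(−0.316×0.519) − e^(−1.34×0.519)) + 2.991 e^(−1.34×0.519)
= 4.646 × (0.8487 − 0.4988) + 2.991 × 0.4988 = 3.118 mg/L.
DO = 8.58 − 3.118 = 5.462 mg/L.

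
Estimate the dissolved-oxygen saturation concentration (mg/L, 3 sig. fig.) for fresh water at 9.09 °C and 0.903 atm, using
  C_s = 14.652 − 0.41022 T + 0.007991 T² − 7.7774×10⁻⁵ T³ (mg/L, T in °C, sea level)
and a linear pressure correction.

C_s ≈ 10.4 mg/L

At sea level: C_s = 14.652 − 0.41022×9.09 + 0.007991×9.09² − 7.7774×10⁻⁵×9.09³ = 11.52 mg/L.
Pressure correction: C_s' = 11.52 × 0.903 = 10.41 mg/L.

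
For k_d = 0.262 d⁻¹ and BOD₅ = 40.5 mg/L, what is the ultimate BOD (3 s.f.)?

BOD₅ = L₀(1 − e^(−5k_d)) ⇒ L₀ = BOD₅ / (1 − e^(−5×0.262))
= 40.5 / (1 − 0.2698) = 40.5 / 0.7302 = 55.47 mg/L.

L₀ ≈ 55.5 mg/L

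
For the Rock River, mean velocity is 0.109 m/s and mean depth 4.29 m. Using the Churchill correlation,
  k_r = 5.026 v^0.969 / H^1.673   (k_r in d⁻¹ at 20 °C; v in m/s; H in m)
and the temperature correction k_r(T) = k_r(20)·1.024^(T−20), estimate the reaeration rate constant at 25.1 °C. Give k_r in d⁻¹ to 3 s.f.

k_r ≈ 0.0579 d⁻¹

k_r(20) = 5.026 × 0.109^0.969 / 4.29^1.673 = 5.026 × 0.1168 / 11.43 = 0.05133 d⁻¹.
k_r(25.1) = 0.05133 × 1.024^(25.1−20) = 0.05133 × 1.129 = 0.05793 d⁻¹.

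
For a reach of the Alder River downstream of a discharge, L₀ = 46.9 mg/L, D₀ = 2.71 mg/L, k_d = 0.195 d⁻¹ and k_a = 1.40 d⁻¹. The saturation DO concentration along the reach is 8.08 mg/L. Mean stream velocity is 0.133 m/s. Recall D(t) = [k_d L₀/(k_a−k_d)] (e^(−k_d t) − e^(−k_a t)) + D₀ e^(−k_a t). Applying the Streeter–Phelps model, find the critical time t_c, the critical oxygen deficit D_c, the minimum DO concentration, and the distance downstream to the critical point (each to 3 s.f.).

With k_a/k_d = 7.179 and 1 − D₀(k_a−k_d)/(k_d L₀) = 0.6429,
t_c = ln(7.179 × 0.6429) / (1.40 − 0.195) = ln(4.616) / 1.205 = 1.530/1.205 = 1.269 d.
L(t_c) = L₀ e^(−k_d t_c) = 46.9 × 0.7807 = 36.62 mg/L, and at the critical point k_a D_c = k_d L, so D_c = (0.195/1.40) × 36.62 = 5.100 mg/L.
Minimum DO = C_s − D_c = 8.08 − 5.100 = 2.980 mg/L.
x_c = v t_c = 0.133 m/s × 1.269 d × 86400 s/d = 14590 m ≈ 14.6 km.

t_c ≈ 1.27 d; D_c ≈ 5.10 mg/L; min DO ≈ 2.98 mg/L; x_c ≈ 14.6 km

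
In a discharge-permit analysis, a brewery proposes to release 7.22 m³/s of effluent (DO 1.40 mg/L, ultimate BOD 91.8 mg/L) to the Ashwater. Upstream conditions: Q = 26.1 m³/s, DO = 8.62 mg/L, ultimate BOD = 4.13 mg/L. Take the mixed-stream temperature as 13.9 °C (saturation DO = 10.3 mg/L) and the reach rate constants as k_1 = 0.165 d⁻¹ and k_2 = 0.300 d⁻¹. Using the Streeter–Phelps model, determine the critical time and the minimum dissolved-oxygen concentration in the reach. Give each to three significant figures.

Mixed DO = (26.1×8.62 + 7.22×1.40)/(26.1+7.22) = 235.1/33.32 = 7.056 mg/L.
Mixed L₀ = (26.1×4.13 + 7.22×91.8)/(33.32) = 770.6/33.32 = 23.13 mg/L.
Initial deficit D₀ = C_s − DO₀ = 10.3 − 7.056 = 3.244 mg/L.
t_c = (1/0.1350) ln[(0.300/0.165)(1 − 3.244×0.1350/(0.165×23.13))] = 7.407 × ln(1.609) = 3.525 d.
D_c = (0.165/0.300) × 23.13 × e^(−0.165×3.525) = 0.5500 × 23.13 × 0.5590 = 7.110 mg/L.
Minimum DO = 10.3 − 7.110 = 3.190 mg/L.

t_c ≈ 3.53 d; minimum DO ≈ 3.19 mg/L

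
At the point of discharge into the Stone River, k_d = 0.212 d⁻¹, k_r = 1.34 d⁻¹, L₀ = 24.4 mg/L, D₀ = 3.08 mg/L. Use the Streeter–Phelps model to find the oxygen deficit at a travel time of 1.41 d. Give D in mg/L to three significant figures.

D ≈ 3.17 mg/L

k_d L₀/(k_r−k_d) = 0.212×24.4/(1.34−0.212) = 5.173/1.128 = 4.586 mg/L.
e^(−k_d t) = e^(−0.212×1.410) = 0.7416; e^(−k_r t) = e^(−1.34×1.410) = 0.1512.
D = 4.586 × (0.7416 − 0.1512) + 3.08 × 0.1512 = 2.708 + 0.4656 = 3.173 mg/L.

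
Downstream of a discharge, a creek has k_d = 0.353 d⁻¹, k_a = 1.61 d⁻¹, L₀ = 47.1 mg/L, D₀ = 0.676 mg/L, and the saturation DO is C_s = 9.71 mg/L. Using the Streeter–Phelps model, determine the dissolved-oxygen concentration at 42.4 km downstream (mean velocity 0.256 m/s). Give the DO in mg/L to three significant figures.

Travel time t = x/v = 42.4 km / (0.256 m/s) = 42400 m / 0.256 m/s = 165600 s = 1.917 d.
k_d L₀/(k_a−k_d) = 0.353×47.1/(1.61−0.353) = 16.63/1.257 = 13.23 mg/L.
e^(−k_d t) = e^(−0.353×1.917) = 0.5083; e^(−k_a t) = e^(−1.61×1.917) = 0.04567.
D = 13.23 × (0.5083 − 0.04567) + 0.676 × 0.04567 = 6.119 + 0.03087 = 6.150 mg/L.
DO = C_s − D = 9.71 − 6.150 = 3.560 mg/L.

DO ≈ 3.56 mg/L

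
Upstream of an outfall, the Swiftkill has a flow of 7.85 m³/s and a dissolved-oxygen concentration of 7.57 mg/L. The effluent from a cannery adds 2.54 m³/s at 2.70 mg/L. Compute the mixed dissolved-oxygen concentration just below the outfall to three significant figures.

6.38 mg/L

Flow-weighted mixing: C = (Q_r C_r + Q_w C_w)/(Q_r + Q_w)
= (7.85×7.57 + 2.54×2.70)/(7.85 + 2.54) = 66.28/10.39 = 6.379 mg/L.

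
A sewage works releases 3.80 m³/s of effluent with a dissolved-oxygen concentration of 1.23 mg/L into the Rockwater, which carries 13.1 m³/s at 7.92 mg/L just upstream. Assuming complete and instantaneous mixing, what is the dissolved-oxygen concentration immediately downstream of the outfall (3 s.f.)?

6.42 mg/L

Flow-weighted mixing: C = (Q_r C_r + Q_w C_w)/(Q_r + Q_w)
= (13.1×7.92 + 3.80×1.23)/(13.1 + 3.80) = 108.4/16.90 = 6.416 mg/L.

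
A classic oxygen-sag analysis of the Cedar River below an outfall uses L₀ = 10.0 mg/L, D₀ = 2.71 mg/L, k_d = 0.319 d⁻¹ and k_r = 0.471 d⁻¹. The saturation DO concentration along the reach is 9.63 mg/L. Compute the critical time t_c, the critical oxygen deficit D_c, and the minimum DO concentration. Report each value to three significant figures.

t_c ≈ 1.65 d; D_c ≈ 4.00 mg/L; min DO ≈ 5.63 mg/L

With k_r/k_d = 1.476 and 1 − D₀(k_r−k_d)/(k_d L₀) = 0.8709,
t_c = ln(1.476 × 0.8709) / (0.471 − 0.319) = ln(1.286) / 0.1520 = 0.2514/0.1520 = 1.654 d.
D_c = (k_d/k_r) L₀ e^(−k_d t_c) = (0.319/0.471) × 10.0 × e^(−0.319×1.654) = 0.6773 × 10.0 × 0.5900 = 3.996 mg/L.
Minimum DO = C_s − D_c = 9.63 − 3.996 = 5.634 mg/L.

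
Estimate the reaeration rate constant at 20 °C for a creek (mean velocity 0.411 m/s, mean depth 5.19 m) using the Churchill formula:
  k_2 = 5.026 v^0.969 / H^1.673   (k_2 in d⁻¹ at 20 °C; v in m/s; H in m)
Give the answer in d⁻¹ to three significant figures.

k_2 = 5.026 × 0.411^0.969 / 5.19^1.673 = 5.026 × 0.4225 / 15.72 = 0.1351 d⁻¹.

k_2 ≈ 0.135 d⁻¹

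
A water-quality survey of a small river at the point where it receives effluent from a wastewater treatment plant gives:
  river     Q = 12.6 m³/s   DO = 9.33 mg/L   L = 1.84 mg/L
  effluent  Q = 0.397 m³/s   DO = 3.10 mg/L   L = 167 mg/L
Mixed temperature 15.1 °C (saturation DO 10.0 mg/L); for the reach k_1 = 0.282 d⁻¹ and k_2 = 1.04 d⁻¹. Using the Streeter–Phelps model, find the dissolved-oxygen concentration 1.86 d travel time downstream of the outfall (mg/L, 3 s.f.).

Mixed DO = (12.6×9.33 + 0.397×3.10)/(12.6+0.397) = 118.8/13.00 = 9.140 mg/L.
Mixed L₀ = (12.6×1.84 + 0.397×167)/(13.00) = 89.48/13.00 = 6.885 mg/L.
Initial deficit D₀ = C_s − DO₀ = 10.0 − 9.140 = 0.8603 mg/L.
D(1.86) = [0.282×6.885/(1.04−0.282)](e^(−0.282×1.86) − e^(−1.04×1.86)) + 0.8603 e^(−1.04×1.86)
= 2.561 × (0.5918 − 0.1445) + 0.8603 × 0.1445 = 1.270 mg/L.
DO = 10.0 − 1.270 = 8.730 mg/L.

DO ≈ 8.73 mg/L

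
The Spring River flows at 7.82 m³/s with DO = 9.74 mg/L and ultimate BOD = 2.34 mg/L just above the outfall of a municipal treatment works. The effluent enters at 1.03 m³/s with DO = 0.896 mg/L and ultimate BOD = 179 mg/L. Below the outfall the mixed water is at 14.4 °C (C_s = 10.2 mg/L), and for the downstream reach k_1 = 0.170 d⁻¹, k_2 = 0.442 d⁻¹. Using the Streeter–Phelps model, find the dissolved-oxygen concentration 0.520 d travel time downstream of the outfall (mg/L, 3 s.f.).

Mixed DO = (7.82×9.74 + 1.03×0.896)/(7.82+1.03) = 77.09/8.850 = 8.711 mg/L.
Mixed L₀ = (7.82×2.34 + 1.03×179)/(8.850) = 202.7/8.850 = 22.90 mg/L.
Initial deficit D₀ = C_s − DO₀ = 10.2 − 8.711 = 1.489 mg/L.
D(0.520) = [0.170×22.90/(0.442−0.170)](e^(−0.170×0.520) − e^(−0.442×0.520)) + 1.489 e^(−0.442×0.520)
= 14.31 × (0.9154 − 0.7947) + 1.489 × 0.7947 = 2.912 mg/L.
DO = 10.2 − 2.912 = 7.288 mg/L.

DO ≈ 7.29 mg/L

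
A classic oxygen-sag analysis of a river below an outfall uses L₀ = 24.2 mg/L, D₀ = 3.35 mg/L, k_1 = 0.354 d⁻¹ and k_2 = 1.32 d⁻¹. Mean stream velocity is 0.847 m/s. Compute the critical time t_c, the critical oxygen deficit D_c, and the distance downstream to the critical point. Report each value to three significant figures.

t_c ≈ 0.871 d; D_c ≈ 4.77 mg/L; x_c ≈ 63.8 km

At the critical point dD/dt = 0, so k_1 L₀ e^(−k_1 t) = k_2 D. Substituting D(t) from the Streeter–Phelps equation and solving for t gives
t_c = ln[(k_2/k_1)(1 − D₀(k_2−k_1)/(k_1 L₀))] / (k_2−k_1).
Here k_2−k_1 = 0.9660 d⁻¹ and 1 − D₀(k_2−k_1)/(k_1 L₀) = 1 − 3.35×0.9660/(0.354×24.2) = 0.6223, so
t_c = ln(3.729 × 0.6223) / 0.9660 = 0.8417 / 0.9660 = 0.8713 d.
L(t_c) = L₀ e^(−k_1 t_c) = 24.2 × 0.7346 = 17.78 mg/L, and at the critical point k_2 D_c = k_1 L, so D_c = (0.354/1.32) × 17.78 = 4.767 mg/L.
x_c = v t_c = 0.847 m/s × 0.8713 d × 86400 s/d = 63760 m ≈ 63.8 km.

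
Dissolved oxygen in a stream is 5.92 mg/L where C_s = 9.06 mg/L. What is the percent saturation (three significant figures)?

65.3 % saturation

% saturation = C/C_s × 100 = 5.92/9.06 × 100 = 65.3 %.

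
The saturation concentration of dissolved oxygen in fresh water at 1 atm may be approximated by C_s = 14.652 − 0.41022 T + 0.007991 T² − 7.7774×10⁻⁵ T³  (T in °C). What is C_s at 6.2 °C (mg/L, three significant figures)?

C_s = 14.652 − 0.41022×6.2 + 0.007991×6.2² − 7.7774×10⁻⁵×6.2³ = 12.40 mg/L.

C_s ≈ 12.4 mg/L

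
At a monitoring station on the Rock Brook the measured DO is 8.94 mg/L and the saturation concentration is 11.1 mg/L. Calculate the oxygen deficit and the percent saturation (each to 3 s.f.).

D ≈ 2.16 mg/L; 80.5 % saturation

D = C_s − C = 11.1 − 8.94 = 2.16 mg/L.
% saturation = 8.94/11.1 × 100 = 80.5 %.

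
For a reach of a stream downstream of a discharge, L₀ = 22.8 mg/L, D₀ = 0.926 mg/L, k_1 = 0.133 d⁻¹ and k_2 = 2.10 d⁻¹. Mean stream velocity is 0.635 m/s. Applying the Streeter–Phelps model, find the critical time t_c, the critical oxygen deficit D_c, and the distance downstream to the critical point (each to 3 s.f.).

t_c ≈ 0.936 d; D_c ≈ 1.27 mg/L; x_c ≈ 51.4 km

With k_2/k_1 = 15.79 and 1 − D₀(k_2−k_1)/(k_1 L₀) = 0.3993,
t_c = ln(15.79 × 0.3993) / (2.10 − 0.133) = ln(6.305) / 1.967 = 1.841/1.967 = 0.9361 d.
L(t_c) = L₀ e^(−k_1 t_c) = 22.8 × 0.8829 = 20.13 mg/L, and at the critical point k_2 D_c = k_1 L, so D_c = (0.133/2.10) × 20.13 = 1.275 mg/L.
x_c = v t_c = 0.635 m/s × 0.9361 d × 86400 s/d = 51360 m ≈ 51.4 km.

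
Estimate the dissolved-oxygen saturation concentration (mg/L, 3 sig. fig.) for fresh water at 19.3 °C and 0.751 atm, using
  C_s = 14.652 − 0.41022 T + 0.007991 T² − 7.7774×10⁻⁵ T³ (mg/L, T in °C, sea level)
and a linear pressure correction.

C_s ≈ 6.87 mg/L

At sea level: C_s = 14.652 − 0.41022×19.3 + 0.007991×19.3² − 7.7774×10⁻⁵×19.3³ = 9.152 mg/L.
Pressure correction: C_s' = 9.152 × 0.751 = 6.873 mg/L.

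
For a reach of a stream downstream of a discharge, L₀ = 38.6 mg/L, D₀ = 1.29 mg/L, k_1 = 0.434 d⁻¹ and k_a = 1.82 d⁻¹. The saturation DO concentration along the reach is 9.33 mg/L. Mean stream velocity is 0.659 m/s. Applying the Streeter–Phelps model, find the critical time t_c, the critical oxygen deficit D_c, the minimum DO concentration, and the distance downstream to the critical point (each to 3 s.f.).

t_c ≈ 0.953 d; D_c ≈ 6.09 mg/L; min DO ≈ 3.24 mg/L; x_c ≈ 54.3 km

t_c = [1/(k_a−k_1)] ln[(k_a/k_1)(1 − D₀(k_a−k_1)/(k_1 L₀))]
= [1/(1.82−0.434)] ln[(1.82/0.434)(1 − 1.29×1.386/(0.434×38.6))]
= (1/1.386) ln[4.194 × 0.8933] = 0.7215 × ln(3.746) = 0.7215 × 1.321 = 0.9529 d.
D_c = (k_1/k_a) L₀ e^(−k_1 t_c) = (0.434/1.82) × 38.6 × e^(−0.434×0.9529) = 0.2385 × 38.6 × 0.6613 = 6.087 mg/L.
Minimum DO = C_s − D_c = 9.33 − 6.087 = 3.243 mg/L.
x_c = v t_c = 0.659 m/s × 0.9529 d × 86400 s/d = 54250 m ≈ 54.3 km.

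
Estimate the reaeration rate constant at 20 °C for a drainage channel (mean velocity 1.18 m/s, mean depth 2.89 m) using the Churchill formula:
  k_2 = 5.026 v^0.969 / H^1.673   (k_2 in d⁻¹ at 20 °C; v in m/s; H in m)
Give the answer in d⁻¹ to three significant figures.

k_2 = 5.026 × 1.18^0.969 / 2.89^1.673 = 5.026 × 1.174 / 5.903 = 0.9995 d⁻¹.

k_2 ≈ 1.00 d⁻¹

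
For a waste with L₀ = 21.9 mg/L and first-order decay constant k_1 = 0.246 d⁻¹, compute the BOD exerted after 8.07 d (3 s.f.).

y_t = L₀(1 − e^(−k_1 t)) = 21.9 × (1 − e^(−0.246×8.07))
= 21.9 × (1 − 0.1374) = 21.9 × 0.8626 = 18.89 mg/L.

y ≈ 18.9 mg/L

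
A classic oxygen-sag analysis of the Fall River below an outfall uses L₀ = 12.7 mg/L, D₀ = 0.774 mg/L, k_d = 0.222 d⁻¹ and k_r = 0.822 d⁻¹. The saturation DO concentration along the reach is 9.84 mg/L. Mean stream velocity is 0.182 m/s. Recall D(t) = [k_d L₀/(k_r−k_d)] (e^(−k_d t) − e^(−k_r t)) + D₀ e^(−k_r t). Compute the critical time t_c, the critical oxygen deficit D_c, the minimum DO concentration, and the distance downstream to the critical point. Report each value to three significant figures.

t_c = [1/(k_r−k_d)] ln[(k_r/k_d)(1 − D₀(k_r−k_d)/(k_d L₀))]
= [1/(0.822−0.222)] ln[(0.822/0.222)(1 − 0.774×0.6000/(0.222×12.7))]
= (1/0.6000) ln[3.703 × 0.8353] = 1.667 × ln(3.093) = 1.667 × 1.129 = 1.882 d.
L(t_c) = L₀ e^(−k_d t_c) = 12.7 × 0.6585 = 8.363 mg/L, and at the critical point k_r D_c = k_d L, so D_c = (0.222/0.822) × 8.363 = 2.259 mg/L.
Minimum DO = C_s − D_c = 9.84 − 2.259 = 7.581 mg/L.
x_c = v t_c = 0.182 m/s × 1.882 d × 86400 s/d = 29590 m ≈ 29.6 km.

t_c ≈ 1.88 d; D_c ≈ 2.26 mg/L; min DO ≈ 7.58 mg/L; x_c ≈ 29.6 km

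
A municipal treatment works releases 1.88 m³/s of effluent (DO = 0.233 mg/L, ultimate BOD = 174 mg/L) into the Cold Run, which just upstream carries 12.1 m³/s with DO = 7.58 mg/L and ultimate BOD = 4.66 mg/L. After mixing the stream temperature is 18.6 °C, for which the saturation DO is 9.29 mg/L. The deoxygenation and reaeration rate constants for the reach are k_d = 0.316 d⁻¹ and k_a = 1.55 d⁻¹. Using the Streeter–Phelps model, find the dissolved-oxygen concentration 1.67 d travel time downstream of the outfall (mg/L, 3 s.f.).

Mixed DO = (12.1×7.58 + 1.88×0.233)/(12.1+1.88) = 92.16/13.98 = 6.592 mg/L.
Mixed L₀ = (12.1×4.66 + 1.88×174)/(13.98) = 383.5/13.98 = 27.43 mg/L.
Initial deficit D₀ = C_s − DO₀ = 9.29 − 6.592 = 2.698 mg/L.
D(1.67) = [0.316×27.43/(1.55−0.316)](e^(−0.316×1.67) − e^(−1.55×1.67)) + 2.698 e^(−1.55×1.67)
= 7.025 × (0.5899 − 0.07513) + 2.698 × 0.07513 = 3.819 mg/L.
DO = 9.29 − 3.819 = 5.471 mg/L.

DO ≈ 5.47 mg/L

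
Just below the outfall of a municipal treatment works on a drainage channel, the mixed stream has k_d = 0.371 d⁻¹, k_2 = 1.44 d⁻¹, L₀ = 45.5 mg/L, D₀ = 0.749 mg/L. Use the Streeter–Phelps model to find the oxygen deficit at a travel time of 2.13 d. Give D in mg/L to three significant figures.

D ≈ 6.46 mg/L

k_d L₀/(k_2−k_d) = 0.371×45.5/(1.44−0.371) = 16.88/1.069 = 15.79 mg/L.
e^(−k_d t) = e^(−0.371×2.130) = 0.4537; e^(−k_2 t) = e^(−1.44×2.130) = 0.04655.
D = 15.79 × (0.4537 − 0.04655) + 0.749 × 0.04655 = 6.430 + 0.03487 = 6.465 mg/L.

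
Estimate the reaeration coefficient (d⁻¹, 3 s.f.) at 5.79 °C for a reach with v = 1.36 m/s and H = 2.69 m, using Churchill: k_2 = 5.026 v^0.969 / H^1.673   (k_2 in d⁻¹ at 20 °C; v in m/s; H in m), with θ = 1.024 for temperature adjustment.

k_2 ≈ 0.923 d⁻¹

k_2(20) = 5.026 × 1.36^0.969 / 2.69^1.673 = 5.026 × 1.347 / 5.236 = 1.293 d⁻¹.
k_2(5.79) = 1.293 × 1.024^(5.79−20) = 1.293 × 0.7139 = 0.9232 d⁻¹.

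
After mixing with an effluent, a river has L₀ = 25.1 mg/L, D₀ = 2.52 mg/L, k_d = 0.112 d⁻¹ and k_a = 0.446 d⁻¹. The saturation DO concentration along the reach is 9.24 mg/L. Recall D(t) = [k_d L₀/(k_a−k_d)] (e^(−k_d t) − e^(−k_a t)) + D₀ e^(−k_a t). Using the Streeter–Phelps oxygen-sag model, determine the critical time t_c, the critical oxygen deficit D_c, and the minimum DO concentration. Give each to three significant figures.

t_c ≈ 3.07 d; D_c ≈ 4.47 mg/L; min DO ≈ 4.77 mg/L

With k_a/k_d = 3.982 and 1 − D₀(k_a−k_d)/(k_d L₀) = 0.7006,
t_c = ln(3.982 × 0.7006) / (0.446 − 0.112) = ln(2.790) / 0.3340 = 1.026/0.3340 = 3.072 d.
L(t_c) = L₀ e^(−k_d t_c) = 25.1 × 0.7089 = 17.79 mg/L, and at the critical point k_a D_c = k_d L, so D_c = (0.112/0.446) × 17.79 = 4.468 mg/L.
Minimum DO = C_s − D_c = 9.24 − 4.468 = 4.772 mg/L.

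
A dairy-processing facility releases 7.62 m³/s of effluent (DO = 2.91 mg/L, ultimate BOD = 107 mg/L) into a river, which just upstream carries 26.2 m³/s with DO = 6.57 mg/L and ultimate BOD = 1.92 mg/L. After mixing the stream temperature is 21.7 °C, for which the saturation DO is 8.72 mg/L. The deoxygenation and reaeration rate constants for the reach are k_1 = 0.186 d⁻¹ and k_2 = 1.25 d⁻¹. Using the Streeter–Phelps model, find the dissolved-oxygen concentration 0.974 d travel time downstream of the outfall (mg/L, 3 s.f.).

Mixed DO = (26.2×6.57 + 7.62×2.91)/(26.2+7.62) = 194.3/33.82 = 5.745 mg/L.
Mixed L₀ = (26.2×1.92 + 7.62×107)/(33.82) = 865.6/33.82 = 25.60 mg/L.
Initial deficit D₀ = C_s − DO₀ = 8.72 − 5.745 = 2.975 mg/L.
D(0.974) = [0.186×25.60/(1.25−0.186)](e^(−0.186×0.974) − e^(−1.25×0.974)) + 2.975 e^(−1.25×0.974)
= 4.474 × (0.8343 − 0.2960) + 2.975 × 0.2960 = 3.289 mg/L.
DO = 8.72 − 3.289 = 5.431 mg/L.

DO ≈ 5.43 mg/L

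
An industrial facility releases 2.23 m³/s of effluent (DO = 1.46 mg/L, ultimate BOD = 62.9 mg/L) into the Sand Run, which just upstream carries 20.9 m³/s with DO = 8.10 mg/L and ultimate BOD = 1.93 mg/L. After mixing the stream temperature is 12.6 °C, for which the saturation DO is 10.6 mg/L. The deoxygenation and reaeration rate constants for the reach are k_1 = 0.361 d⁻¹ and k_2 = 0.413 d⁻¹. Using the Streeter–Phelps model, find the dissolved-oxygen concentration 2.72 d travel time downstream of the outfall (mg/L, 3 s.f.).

DO ≈ 6.90 mg/L

Mixed DO = (20.9×8.10 + 2.23×1.46)/(20.9+2.23) = 172.5/23.13 = 7.460 mg/L.
Mixed L₀ = (20.9×1.93 + 2.23×62.9)/(23.13) = 180.6/23.13 = 7.808 mg/L.
Initial deficit D₀ = C_s − DO₀ = 10.6 − 7.460 = 3.140 mg/L.
D(2.72) = [0.361×7.808/(0.413−0.361)](e^(−0.361×2.72) − e^(−0.413×2.72)) + 3.140 e^(−0.413×2.72)
= 54.21 × (0.3746 − 0.3252) + 3.140 × 0.3252 = 3.699 mg/L.
DO = 10.6 − 3.699 = 6.901 mg/L.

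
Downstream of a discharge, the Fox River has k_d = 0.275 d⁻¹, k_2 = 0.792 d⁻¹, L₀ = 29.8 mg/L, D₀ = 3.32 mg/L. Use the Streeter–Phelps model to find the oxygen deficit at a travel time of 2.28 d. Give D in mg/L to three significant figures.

D ≈ 6.41 mg/L

k_d L₀/(k_2−k_d) = 0.275×29.8/(0.792−0.275) = 8.195/0.5170 = 15.85 mg/L.
e^(−k_d t) = e^(−0.275×2.280) = 0.5342; e^(−k_2 t) = e^(−0.792×2.280) = 0.1643.
D = 15.85 × (0.5342 − 0.1643) + 3.32 × 0.1643 = 5.862 + 0.5456 = 6.408 mg/L.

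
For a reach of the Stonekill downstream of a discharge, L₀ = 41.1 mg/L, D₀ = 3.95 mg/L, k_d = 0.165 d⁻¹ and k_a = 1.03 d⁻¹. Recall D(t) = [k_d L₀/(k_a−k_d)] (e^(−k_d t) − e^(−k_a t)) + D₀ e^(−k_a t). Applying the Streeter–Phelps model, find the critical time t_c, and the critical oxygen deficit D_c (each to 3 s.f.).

At the critical point dD/dt = 0, so k_d L₀ e^(−k_d t) = k_a D. Substituting D(t) from the Streeter–Phelps equation and solving for t gives
t_c = ln[(k_a/k_d)(1 − D₀(k_a−k_d)/(k_d L₀))] / (k_a−k_d).
Here k_a−k_d = 0.8650 d⁻¹ and 1 − D₀(k_a−k_d)/(k_d L₀) = 1 − 3.95×0.8650/(0.165×41.1) = 0.4962, so
t_c = ln(6.242 × 0.4962) / 0.8650 = 1.131 / 0.8650 = 1.307 d.
D_c = (k_d/k_a) L₀ e^(−k_d t_c) = (0.165/1.03) × 41.1 × e^(−0.165×1.307) = 0.1602 × 41.1 × 0.8060 = 5.307 mg/L.

t_c ≈ 1.31 d; D_c ≈ 5.31 mg/L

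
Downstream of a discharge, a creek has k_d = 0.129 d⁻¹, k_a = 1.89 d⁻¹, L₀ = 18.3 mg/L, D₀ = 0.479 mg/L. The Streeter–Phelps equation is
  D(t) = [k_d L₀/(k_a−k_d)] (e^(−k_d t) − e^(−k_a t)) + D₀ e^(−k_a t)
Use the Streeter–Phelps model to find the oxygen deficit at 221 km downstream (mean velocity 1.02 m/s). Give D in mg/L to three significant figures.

D ≈ 0.963 mg/L

Travel time t = x/v = 221 km / (1.02 m/s) = 221000 m / 1.02 m/s = 216700 s = 2.508 d.
k_d L₀/(k_a−k_d) = 0.129×18.3/(1.89−0.129) = 2.361/1.761 = 1.341 mg/L.
e^(−k_d t) = e^(−0.129×2.508) = 0.7236; e^(−k_a t) = e^(−1.89×2.508) = 0.008742.
D = 1.341 × (0.7236 − 0.008742) + 0.479 × 0.008742 = 0.9583 + 0.004188 = 0.9625 mg/L.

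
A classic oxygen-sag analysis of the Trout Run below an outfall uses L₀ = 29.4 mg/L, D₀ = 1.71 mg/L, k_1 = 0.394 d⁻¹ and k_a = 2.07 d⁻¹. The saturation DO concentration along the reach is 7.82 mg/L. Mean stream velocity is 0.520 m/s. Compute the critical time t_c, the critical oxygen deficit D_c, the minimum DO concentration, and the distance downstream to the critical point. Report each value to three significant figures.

t_c ≈ 0.820 d; D_c ≈ 4.05 mg/L; min DO ≈ 3.77 mg/L; x_c ≈ 36.9 km

t_c = [1/(k_a−k_1)] ln[(k_a/k_1)(1 − D₀(k_a−k_1)/(k_1 L₀))]
= [1/(2.07−0.394)] ln[(2.07/0.394)(1 − 1.71×1.676/(0.394×29.4))]
= (1/1.676) ln[5.254 × 0.7526] = 0.5967 × ln(3.954) = 0.5967 × 1.375 = 0.8202 d.
L(t_c) = L₀ e^(−k_1 t_c) = 29.4 × 0.7238 = 21.28 mg/L, and at the critical point k_a D_c = k_1 L, so D_c = (0.394/2.07) × 21.28 = 4.051 mg/L.
Minimum DO = C_s − D_c = 7.82 − 4.051 = 3.769 mg/L.
x_c = v t_c = 0.520 m/s × 0.8202 d × 86400 s/d = 36850 m ≈ 36.9 km.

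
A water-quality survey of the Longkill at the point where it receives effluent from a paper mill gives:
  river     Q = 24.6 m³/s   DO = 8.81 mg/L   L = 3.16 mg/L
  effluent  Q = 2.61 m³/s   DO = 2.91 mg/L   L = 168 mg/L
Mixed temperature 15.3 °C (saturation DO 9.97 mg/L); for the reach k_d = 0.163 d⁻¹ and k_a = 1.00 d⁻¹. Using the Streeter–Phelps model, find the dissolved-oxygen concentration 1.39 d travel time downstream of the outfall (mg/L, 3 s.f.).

Mixed DO = (24.6×8.81 + 2.61×2.91)/(24.6+2.61) = 224.3/27.21 = 8.244 mg/L.
Mixed L₀ = (24.6×3.16 + 2.61×168)/(27.21) = 516.2/27.21 = 18.97 mg/L.
Initial deficit D₀ = C_s − DO₀ = 9.97 − 8.244 = 1.726 mg/L.
D(1.39) = [0.163×18.97/(1.00−0.163)](e^(−0.163×1.39) − e^(−1.00×1.39)) + 1.726 e^(−1.00×1.39)
= 3.695 × (0.7973 − 0.2491) + 1.726 × 0.2491 = 2.455 mg/L.
DO = 9.97 − 2.455 = 7.515 mg/L.

DO ≈ 7.51 mg/L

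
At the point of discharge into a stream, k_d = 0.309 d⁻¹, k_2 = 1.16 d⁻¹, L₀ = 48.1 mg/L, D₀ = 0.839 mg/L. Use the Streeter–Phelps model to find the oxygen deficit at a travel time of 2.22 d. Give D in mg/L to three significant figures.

k_d L₀/(k_2−k_d) = 0.309×48.1/(1.16−0.309) = 14.86/0.8510 = 17.47 mg/L.
e^(−k_d t) = e^(−0.309×2.220) = 0.5036; e^(−k_2 t) = e^(−1.16×2.220) = 0.07614.
D = 17.47 × (0.5036 − 0.07614) + 0.839 × 0.07614 = 7.466 + 0.06388 = 7.530 mg/L.

D ≈ 7.53 mg/L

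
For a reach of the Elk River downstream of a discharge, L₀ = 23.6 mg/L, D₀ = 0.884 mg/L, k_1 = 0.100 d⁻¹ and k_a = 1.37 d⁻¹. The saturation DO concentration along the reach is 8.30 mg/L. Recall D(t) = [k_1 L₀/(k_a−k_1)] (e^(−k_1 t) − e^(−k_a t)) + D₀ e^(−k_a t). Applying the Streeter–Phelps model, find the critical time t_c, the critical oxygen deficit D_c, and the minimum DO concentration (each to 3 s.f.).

t_c ≈ 1.55 d; D_c ≈ 1.47 mg/L; min DO ≈ 6.83 mg/L

At the critical point dD/dt = 0, so k_1 L₀ e^(−k_1 t) = k_a D. Substituting D(t) from the Streeter–Phelps equation and solving for t gives
t_c = ln[(k_a/k_1)(1 − D₀(k_a−k_1)/(k_1 L₀))] / (k_a−k_1).
Here k_a−k_1 = 1.270 d⁻¹ and 1 − D₀(k_a−k_1)/(k_1 L₀) = 1 − 0.884×1.270/(0.100×23.6) = 0.5243, so
t_c = ln(13.70 × 0.5243) / 1.270 = 1.972 / 1.270 = 1.553 d.
D_c = (k_1/k_a) L₀ e^(−k_1 t_c) = (0.100/1.37) × 23.6 × e^(−0.100×1.553) = 0.07299 × 23.6 × 0.8562 = 1.475 mg/L.
Minimum DO = C_s − D_c = 8.30 − 1.475 = 6.825 mg/L.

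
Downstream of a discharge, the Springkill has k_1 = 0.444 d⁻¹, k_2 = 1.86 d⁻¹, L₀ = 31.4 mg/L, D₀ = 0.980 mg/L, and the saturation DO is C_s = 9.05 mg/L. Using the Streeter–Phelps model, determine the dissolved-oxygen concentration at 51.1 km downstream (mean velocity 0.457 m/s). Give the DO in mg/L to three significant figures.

DO ≈ 4.31 mg/L

Travel time t = x/v = 51.1 km / (0.457 m/s) = 51100 m / 0.457 m/s = 111800 s = 1.294 d.
k_1 L₀/(k_2−k_1) = 0.444×31.4/(1.86−0.444) = 13.94/1.416 = 9.846 mg/L.
e^(−k_1 t) = e^(−0.444×1.294) = 0.5629; e^(−k_2 t) = e^(−1.86×1.294) = 0.09007.
D = 9.846 × (0.5629 − 0.09007) + 0.980 × 0.09007 = 4.656 + 0.08827 = 4.744 mg/L.
DO = C_s − D = 9.05 − 4.744 = 4.306 mg/L.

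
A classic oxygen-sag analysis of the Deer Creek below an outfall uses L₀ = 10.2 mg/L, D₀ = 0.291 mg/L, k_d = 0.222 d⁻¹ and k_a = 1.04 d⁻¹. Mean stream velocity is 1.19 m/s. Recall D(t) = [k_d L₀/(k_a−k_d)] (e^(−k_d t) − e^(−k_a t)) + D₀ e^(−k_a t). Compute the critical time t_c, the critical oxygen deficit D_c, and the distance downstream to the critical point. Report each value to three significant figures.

With k_a/k_d = 4.685 and 1 − D₀(k_a−k_d)/(k_d L₀) = 0.8949,
t_c = ln(4.685 × 0.8949) / (1.04 − 0.222) = ln(4.192) / 0.8180 = 1.433/0.8180 = 1.752 d.
L(t_c) = L₀ e^(−k_d t_c) = 10.2 × 0.6778 = 6.913 mg/L, and at the critical point k_a D_c = k_d L, so D_c = (0.222/1.04) × 6.913 = 1.476 mg/L.
x_c = v t_c = 1.19 m/s × 1.752 d × 86400 s/d = 180100 m ≈ 180 km.

t_c ≈ 1.75 d; D_c ≈ 1.48 mg/L; x_c ≈ 180 km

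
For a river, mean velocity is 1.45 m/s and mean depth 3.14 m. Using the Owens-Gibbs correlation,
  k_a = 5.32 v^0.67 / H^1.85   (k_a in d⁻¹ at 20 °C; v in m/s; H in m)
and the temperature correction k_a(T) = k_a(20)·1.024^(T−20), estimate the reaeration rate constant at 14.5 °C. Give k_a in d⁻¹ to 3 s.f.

k_a(20) = 5.32 × 1.45^0.67 / 3.14^1.85 = 5.32 × 1.283 / 8.305 = 0.8217 d⁻¹.
k_a(14.5) = 0.8217 × 1.024^(14.5−20) = 0.8217 × 0.8777 = 0.7212 d⁻¹.

k_a ≈ 0.721 d⁻¹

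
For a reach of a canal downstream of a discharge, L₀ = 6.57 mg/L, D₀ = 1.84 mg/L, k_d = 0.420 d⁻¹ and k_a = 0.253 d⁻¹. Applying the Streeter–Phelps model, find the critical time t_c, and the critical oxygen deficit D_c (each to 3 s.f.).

t_c ≈ 2.40 d; D_c ≈ 3.98 mg/L

At the critical point dD/dt = 0, so k_d L₀ e^(−k_d t) = k_a D. Substituting D(t) from the Streeter–Phelps equation and solving for t gives
t_c = ln[(k_a/k_d)(1 − D₀(k_a−k_d)/(k_d L₀))] / (k_a−k_d).
Here k_a−k_d = -0.1670 d⁻¹ and 1 − D₀(k_a−k_d)/(k_d L₀) = 1 − 1.84×-0.1670/(0.420×6.57) = 1.111, so
t_c = ln(0.6024 × 1.111) / -0.1670 = -0.4013 / -0.1670 = 2.403 d.
L(t_c) = L₀ e^(−k_d t_c) = 6.57 × 0.3645 = 2.395 mg/L, and at the critical point k_a D_c = k_d L, so D_c = (0.420/0.253) × 2.395 = 3.976 mg/L.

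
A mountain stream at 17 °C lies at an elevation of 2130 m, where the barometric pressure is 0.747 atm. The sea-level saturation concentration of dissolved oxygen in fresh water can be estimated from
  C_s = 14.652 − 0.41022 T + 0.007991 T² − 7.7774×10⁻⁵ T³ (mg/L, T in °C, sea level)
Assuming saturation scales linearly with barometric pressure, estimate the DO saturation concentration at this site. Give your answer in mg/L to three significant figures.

At sea level: C_s = 14.652 − 0.41022×17 + 0.007991×17² − 7.7774×10⁻⁵×17³ = 9.606 mg/L.
Pressure correction: C_s' = 9.606 × 0.747 = 7.175 mg/L.

C_s ≈ 7.18 mg/L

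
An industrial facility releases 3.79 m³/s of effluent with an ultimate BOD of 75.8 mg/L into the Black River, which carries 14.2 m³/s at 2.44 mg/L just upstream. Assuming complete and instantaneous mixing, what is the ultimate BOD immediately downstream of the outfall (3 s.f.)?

Flow-weighted mixing: C = (Q_r C_r + Q_w C_w)/(Q_r + Q_w)
= (14.2×2.44 + 3.79×75.8)/(14.2 + 3.79) = 321.9/17.99 = 17.89 mg/L.

17.9 mg/L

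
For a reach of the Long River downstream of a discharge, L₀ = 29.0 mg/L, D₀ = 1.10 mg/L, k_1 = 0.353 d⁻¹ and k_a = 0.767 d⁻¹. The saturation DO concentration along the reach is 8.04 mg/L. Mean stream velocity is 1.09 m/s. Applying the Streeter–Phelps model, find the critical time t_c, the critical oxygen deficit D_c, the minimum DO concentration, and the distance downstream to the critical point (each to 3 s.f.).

t_c ≈ 1.76 d; D_c ≈ 7.16 mg/L; min DO ≈ 0.881 mg/L; x_c ≈ 166 km

At the critical point dD/dt = 0, so k_1 L₀ e^(−k_1 t) = k_a D. Substituting D(t) from the Streeter–Phelps equation and solving for t gives
t_c = ln[(k_a/k_1)(1 − D₀(k_a−k_1)/(k_1 L₀))] / (k_a−k_1).
Here k_a−k_1 = 0.4140 d⁻¹ and 1 − D₀(k_a−k_1)/(k_1 L₀) = 1 − 1.10×0.4140/(0.353×29.0) = 0.9555, so
t_c = ln(2.173 × 0.9555) / 0.4140 = 0.7305 / 0.4140 = 1.765 d.
D_c = (k_1/k_a) L₀ e^(−k_1 t_c) = (0.353/0.767) × 29.0 × e^(−0.353×1.765) = 0.4602 × 29.0 × 0.5364 = 7.159 mg/L.
Minimum DO = C_s − D_c = 8.04 − 7.159 = 0.8808 mg/L.
x_c = v t_c = 1.09 m/s × 1.765 d × 86400 s/d = 166200 m ≈ 166 km.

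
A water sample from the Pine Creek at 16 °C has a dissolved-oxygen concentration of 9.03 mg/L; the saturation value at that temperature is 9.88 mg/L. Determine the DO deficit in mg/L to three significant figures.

D ≈ 0.850 mg/L

D = C_s − C = 9.88 − 9.03 = 0.850 mg/L.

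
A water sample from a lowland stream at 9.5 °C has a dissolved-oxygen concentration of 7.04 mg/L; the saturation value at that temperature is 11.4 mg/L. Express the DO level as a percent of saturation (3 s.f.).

% saturation = C/C_s × 100 = 7.04/11.4 × 100 = 61.8 %.

61.8 % saturation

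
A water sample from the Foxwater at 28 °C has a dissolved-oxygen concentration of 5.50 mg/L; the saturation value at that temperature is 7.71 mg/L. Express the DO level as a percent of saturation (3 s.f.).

71.3 % saturation

% saturation = C/C_s × 100 = 5.50/7.71 × 100 = 71.3 %.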